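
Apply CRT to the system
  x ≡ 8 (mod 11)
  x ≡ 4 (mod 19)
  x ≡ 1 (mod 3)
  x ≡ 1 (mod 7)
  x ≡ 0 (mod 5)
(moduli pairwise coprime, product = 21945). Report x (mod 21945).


Product of moduli M = 11 · 19 · 3 · 7 · 5 = 21945.
Merge one congruence at a time:
  Start: x ≡ 8 (mod 11).
  Combine with x ≡ 4 (mod 19); new modulus lcm = 209.
    Write x = 8 + 11·t and substitute into x ≡ 4 (mod 19): 11·t ≡ 4 − 8 = -4 (mod 19).
    Reduce coefficients mod 19: 11·t ≡ 15 (mod 19).
    The inverse of 11 mod 19 is 7 (since 11·7 = 77 = 4·19 + 1), so t ≡ 7·15 = 105 ≡ 10 (mod 19).
    Then x = 8 + 11·10 = 118, valid modulo lcm(11, 19) = 209: x ≡ 118 (mod 209).
  Combine with x ≡ 1 (mod 3); new modulus lcm = 627.
    Write x = 118 + 209·t and substitute into x ≡ 1 (mod 3): 209·t ≡ 1 − 118 = -117 (mod 3).
    Reduce coefficients mod 3: 2·t ≡ 0 (mod 3).
    The inverse of 2 mod 3 is 2 (since 2·2 = 4 = 1·3 + 1), so t ≡ 2·0 = 0 ≡ 0 (mod 3).
    Then x = 118 + 209·0 = 118, valid modulo lcm(209, 3) = 627: x ≡ 118 (mod 627).
  Combine with x ≡ 1 (mod 7); new modulus lcm = 4389.
    Write x = 118 + 627·t and substitute into x ≡ 1 (mod 7): 627·t ≡ 1 − 118 = -117 (mod 7).
    Reduce coefficients mod 7: 4·t ≡ 2 (mod 7).
    The inverse of 4 mod 7 is 2 (since 4·2 = 8 = 1·7 + 1), so t ≡ 2·2 = 4 ≡ 4 (mod 7).
    Then x = 118 + 627·4 = 2626, valid modulo lcm(627, 7) = 4389: x ≡ 2626 (mod 4389).
  Combine with x ≡ 0 (mod 5); new modulus lcm = 21945.
    Write x = 2626 + 4389·t and substitute into x ≡ 0 (mod 5): 4389·t ≡ 0 − 2626 = -2626 (mod 5).
    Reduce coefficients mod 5: 4·t ≡ 4 (mod 5).
    The inverse of 4 mod 5 is 4 (since 4·4 = 16 = 3·5 + 1), so t ≡ 4·4 = 16 ≡ 1 (mod 5).
    Then x = 2626 + 4389·1 = 7015, valid modulo lcm(4389, 5) = 21945: x ≡ 7015 (mod 21945).
Verify against each original: 7015 mod 11 = 8, 7015 mod 19 = 4, 7015 mod 3 = 1, 7015 mod 7 = 1, 7015 mod 5 = 0.

x ≡ 7015 (mod 21945).


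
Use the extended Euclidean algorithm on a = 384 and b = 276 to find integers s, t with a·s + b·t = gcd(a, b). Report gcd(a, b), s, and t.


Euclidean algorithm on (384, 276) — divide until remainder is 0:
  384 = 1 · 276 + 108
  276 = 2 · 108 + 60
  108 = 1 · 60 + 48
  60 = 1 · 48 + 12
  48 = 4 · 12 + 0
gcd(384, 276) = 12.
Track Bezout coefficients alongside the remainders: start with r₀ = 384 = a·1 + b·0 (s = 1, t = 0) and r₁ = 276 = a·0 + b·1 (s = 0, t = 1); each new remainder r_{k+1} = r_{k-1} − q_k·r_k inherits s_{k+1} = s_{k-1} − q_k·s_k, t_{k+1} = t_{k-1} − q_k·t_k, so r_k = a·s_k + b·t_k at every step:
  q = 1: r = 108, s = 1 − 1·0 = 1, t = 0 − 1·1 = -1  (check: 384·1 + 276·(-1) = 108)
  q = 2: r = 60, s = 0 − 2·1 = -2, t = 1 − 2·(-1) = 3  (check: 384·(-2) + 276·3 = 60)
  q = 1: r = 48, s = 1 − 1·(-2) = 3, t = -1 − 1·3 = -4  (check: 384·3 + 276·(-4) = 48)
  q = 1: r = 12, s = -2 − 1·3 = -5, t = 3 − 1·(-4) = 7  (check: 384·(-5) + 276·7 = 12)
The row with r = 12 (the gcd) gives the Bezout coefficients s = -5, t = 7.
Result: 384 · (-5) + 276 · (7) = 12.

gcd(384, 276) = 12; s = -5, t = 7 (check: 384·(-5) + 276·7 = 12).


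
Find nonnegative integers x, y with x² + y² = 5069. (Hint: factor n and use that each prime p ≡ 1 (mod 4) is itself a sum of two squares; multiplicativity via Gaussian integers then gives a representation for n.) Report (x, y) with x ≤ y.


Step 1: Factor n = 5069 = 37 · 137.
Step 2: Check the mod-4 condition on each prime factor: 37 ≡ 1 (mod 4), exponent 1; 137 ≡ 1 (mod 4), exponent 1.
All primes ≡ 3 (mod 4) appear to even exponent (or don't appear), so by the two-squares theorem n IS expressible as a sum of two squares.
Step 3: Build a representation. Here n = 37 · 137 is a product of primes ≡ 1 (mod 4). Each prime p ≡ 1 (mod 4) is itself a sum of two squares; find a² by testing p − a² for a perfect square:
  37: 37 − 1² = 36 = 6² ⇒ 37 = 1² + 6².
  137: 137 − 1² = 136, 137 − 2² = 133, 137 − 3² = 128, 137 − 4² = 121 = 11² ⇒ 137 = 4² + 11².
  Combine using the Brahmagupta–Fibonacci identity (a² + b²)(c² + d²) = (ac − bd)² + (ad + bc)² = (ac + bd)² + (ad − bc)²:
  37 · 137 = 5069: from (1² + 6²)(4² + 11²), take (1·4 − 6·11, 1·11 + 6·4) = (4 − 66, 11 + 24) = (-62, 35); dropping signs (only squares matter) gives (62, 35); check 62² + 35² = 3844 + 1225 = 5069 ✓.
Step 4: Order so x ≤ y and verify: 35² + 62² = 1225 + 3844 = 5069 = n. ✓

n = 5069 = 35² + 62² (one valid representation with x ≤ y).


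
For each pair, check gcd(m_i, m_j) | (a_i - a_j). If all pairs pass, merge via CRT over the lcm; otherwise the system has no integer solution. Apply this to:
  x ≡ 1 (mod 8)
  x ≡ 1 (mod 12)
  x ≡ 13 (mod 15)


Moduli 8, 12, 15 are not pairwise coprime, so CRT works modulo lcm(m_i) when all pairwise compatibility conditions hold.
Pairwise compatibility: gcd(m_i, m_j) must divide a_i - a_j for every pair.
Merge one congruence at a time:
  Start: x ≡ 1 (mod 8).
  Combine with x ≡ 1 (mod 12): gcd(8, 12) = 4; 1 - 1 = 0, which IS divisible by 4, so compatible.
    Write x = 1 + 8·t and substitute into x ≡ 1 (mod 12): 8·t ≡ 1 − 1 = 0 (mod 12).
    Divide the congruence (and modulus) by g = 4: 2·t ≡ 0 (mod 3).
    The inverse of 2 mod 3 is 2 (since 2·2 = 4 = 1·3 + 1), so t ≡ 2·0 = 0 ≡ 0 (mod 3).
    Then x = 1 + 8·0 = 1, valid modulo lcm(8, 12) = 24: x ≡ 1 (mod 24).
  Combine with x ≡ 13 (mod 15): gcd(24, 15) = 3; 13 - 1 = 12, which IS divisible by 3, so compatible.
    Write x = 1 + 24·t and substitute into x ≡ 13 (mod 15): 24·t ≡ 13 − 1 = 12 (mod 15).
    Divide the congruence (and modulus) by g = 3: 8·t ≡ 4 (mod 5).
    Reduce coefficients mod 5: 3·t ≡ 4 (mod 5).
    The inverse of 3 mod 5 is 2 (since 3·2 = 6 = 1·5 + 1), so t ≡ 2·4 = 8 ≡ 3 (mod 5).
    Then x = 1 + 24·3 = 73, valid modulo lcm(24, 15) = 120: x ≡ 73 (mod 120).
Verify: 73 mod 8 = 1, 73 mod 12 = 1, 73 mod 15 = 13.

x ≡ 73 (mod 120).


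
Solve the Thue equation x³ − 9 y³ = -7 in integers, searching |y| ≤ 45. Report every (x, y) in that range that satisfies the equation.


The equation is x³ - 9y³ = -7. For fixed y, x³ = 9·y³ − 7, so a solution requires the RHS to be a perfect cube.
Strategy: iterate y from -45 to 45, compute RHS = 9·y³ − 7, and check whether it is a (positive or negative) perfect cube.
Check small values of y:
  y = 0: RHS = -7 is not a perfect cube.
  y = 1: RHS = 2 is not a perfect cube.
  y = -1: RHS = -16 is not a perfect cube.
  y = 2: RHS = 65 is not a perfect cube.
  y = -2: RHS = -79 is not a perfect cube.
  y = 3: RHS = 236 is not a perfect cube.
  y = -3: RHS = -250 is not a perfect cube.
Continuing the search up to |y| = 45 finds no solutions either.
No (x, y) in the scanned range satisfies the equation.

No integer solutions with |y| ≤ 45.


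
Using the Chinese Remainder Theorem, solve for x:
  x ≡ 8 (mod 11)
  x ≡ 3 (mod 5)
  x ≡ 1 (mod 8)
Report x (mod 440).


Moduli 11, 5, 8 are pairwise coprime; by CRT there is a unique solution modulo M = 11 · 5 · 8 = 440.
Solve pairwise, accumulating the modulus:
  Start with x ≡ 8 (mod 11).
  Combine with x ≡ 3 (mod 5): since gcd(11, 5) = 1, we get a unique residue mod 55.
    Write x = 8 + 11·t and substitute into x ≡ 3 (mod 5): 11·t ≡ 3 − 8 = -5 (mod 5).
    Reduce coefficients mod 5: 1·t ≡ 0 (mod 5).
    So t ≡ 0 (mod 5).
    Then x = 8 + 11·0 = 8, valid modulo lcm(11, 5) = 55: x ≡ 8 (mod 55).
  Combine with x ≡ 1 (mod 8): since gcd(55, 8) = 1, we get a unique residue mod 440.
    Write x = 8 + 55·t and substitute into x ≡ 1 (mod 8): 55·t ≡ 1 − 8 = -7 (mod 8).
    Reduce coefficients mod 8: 7·t ≡ 1 (mod 8).
    The inverse of 7 mod 8 is 7 (since 7·7 = 49 = 6·8 + 1), so t ≡ 7·1 = 7 ≡ 7 (mod 8).
    Then x = 8 + 55·7 = 393, valid modulo lcm(55, 8) = 440: x ≡ 393 (mod 440).
Verify: 393 mod 11 = 8 ✓, 393 mod 5 = 3 ✓, 393 mod 8 = 1 ✓.

x ≡ 393 (mod 440).


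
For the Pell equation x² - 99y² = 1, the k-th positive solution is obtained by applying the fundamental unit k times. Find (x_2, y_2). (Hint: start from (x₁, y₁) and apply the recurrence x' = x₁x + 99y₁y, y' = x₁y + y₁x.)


Step 1: Find the fundamental solution (x₁, y₁) of x² - 99y² = 1.
  Expand √99 as a continued fraction. a₀ = ⌊√99⌋ = 9; iterate m_{k+1} = d_k·a_k − m_k, d_{k+1} = (99 − m_{k+1}²)/d_k, a_{k+1} = ⌊(a₀ + m_{k+1})/d_{k+1}⌋ (starting m₀ = 0, d₀ = 1), with convergents p_k = a_k·p_{k-1} + p_{k-2}, q_k = a_k·q_{k-1} + q_{k-2} (p₋₁ = 1, q₋₁ = 0):
  k = 0: a₀ = 9; p₀/q₀ = 9/1; p₀² − 99·q₀² = 81 − 99 = -18.
  k = 1: m = 9, d = 18, a = ⌊(9 + 9)/18⌋ = 1; p/q = (1·9 + 1)/(1·1 + 0) = 10/1; p² − 99·q² = 100 − 99 = 1.
  The first convergent with p² − 99·q² = 1 gives the fundamental solution (x₁, y₁) = (10, 1).
Step 2: Apply the recurrence (x_{n+1}, y_{n+1}) = (x₁x_n + 99y₁y_n, x₁y_n + y₁x_n) repeatedly.
  From (x_1, y_1) = (10, 1): x_2 = 10·10 + 99·1·1 = 199; y_2 = 10·1 + 1·10 = 20.
Step 3: Verify x_2² - 99·y_2² = 39601 - 39600 = 1 (should be 1). ✓

(x_1, y_1) = (10, 1); (x_2, y_2) = (199, 20).


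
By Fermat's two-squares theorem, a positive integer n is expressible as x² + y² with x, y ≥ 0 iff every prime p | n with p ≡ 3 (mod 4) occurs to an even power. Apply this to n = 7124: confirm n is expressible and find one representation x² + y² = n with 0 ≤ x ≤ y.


Step 1: Factor n = 7124 = 2^2 · 13 · 137.
Step 2: Check the mod-4 condition on each prime factor: 2 = 2 (special); 13 ≡ 1 (mod 4), exponent 1; 137 ≡ 1 (mod 4), exponent 1.
All primes ≡ 3 (mod 4) appear to even exponent (or don't appear), so by the two-squares theorem n IS expressible as a sum of two squares.
Step 3: Build a representation. Group n = k² · m with k = 2 and m = 13 · 137 = 1781 (a product of primes ≡ 1 (mod 4)); a representation of m scales to one of n via (k·x)² + (k·y)² = k²(x² + y²). Each prime p ≡ 1 (mod 4) is itself a sum of two squares; find a² by testing p − a² for a perfect square:
  13: 13 − 1² = 12, 13 − 2² = 9 = 3² ⇒ 13 = 2² + 3².
  137: 137 − 1² = 136, 137 − 2² = 133, 137 − 3² = 128, 137 − 4² = 121 = 11² ⇒ 137 = 4² + 11².
  Combine using the Brahmagupta–Fibonacci identity (a² + b²)(c² + d²) = (ac − bd)² + (ad + bc)² = (ac + bd)² + (ad − bc)²:
  13 · 137 = 1781: from (2² + 3²)(4² + 11²), take (2·4 − 3·11, 2·11 + 3·4) = (8 − 33, 22 + 12) = (-25, 34); dropping signs (only squares matter) gives (25, 34); check 25² + 34² = 625 + 1156 = 1781 ✓.
  Scale by k = 2: (2·25, 2·34) = (50, 68).
Step 4: Order so x ≤ y and verify: 50² + 68² = 2500 + 4624 = 7124 = n. ✓

n = 7124 = 50² + 68² (one valid representation with x ≤ y).


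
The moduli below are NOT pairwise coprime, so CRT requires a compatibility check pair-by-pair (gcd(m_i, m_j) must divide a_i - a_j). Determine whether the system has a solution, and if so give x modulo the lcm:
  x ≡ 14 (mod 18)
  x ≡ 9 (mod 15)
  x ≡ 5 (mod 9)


Moduli 18, 15, 9 are not pairwise coprime, so CRT works modulo lcm(m_i) when all pairwise compatibility conditions hold.
Pairwise compatibility: gcd(m_i, m_j) must divide a_i - a_j for every pair.
Merge one congruence at a time:
  Start: x ≡ 14 (mod 18).
  Combine with x ≡ 9 (mod 15): gcd(18, 15) = 3, and 9 - 14 = -5 is NOT divisible by 3.
    ⇒ system is inconsistent (no integer solution).

No solution (the system is inconsistent).


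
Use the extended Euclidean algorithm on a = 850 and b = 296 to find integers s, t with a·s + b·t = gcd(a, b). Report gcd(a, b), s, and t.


Euclidean algorithm on (850, 296) — divide until remainder is 0:
  850 = 2 · 296 + 258
  296 = 1 · 258 + 38
  258 = 6 · 38 + 30
  38 = 1 · 30 + 8
  30 = 3 · 8 + 6
  8 = 1 · 6 + 2
  6 = 3 · 2 + 0
gcd(850, 296) = 2.
Track Bezout coefficients alongside the remainders: start with r₀ = 850 = a·1 + b·0 (s = 1, t = 0) and r₁ = 296 = a·0 + b·1 (s = 0, t = 1); each new remainder r_{k+1} = r_{k-1} − q_k·r_k inherits s_{k+1} = s_{k-1} − q_k·s_k, t_{k+1} = t_{k-1} − q_k·t_k, so r_k = a·s_k + b·t_k at every step:
  q = 2: r = 258, s = 1 − 2·0 = 1, t = 0 − 2·1 = -2  (check: 850·1 + 296·(-2) = 258)
  q = 1: r = 38, s = 0 − 1·1 = -1, t = 1 − 1·(-2) = 3  (check: 850·(-1) + 296·3 = 38)
  q = 6: r = 30, s = 1 − 6·(-1) = 7, t = -2 − 6·3 = -20  (check: 850·7 + 296·(-20) = 30)
  q = 1: r = 8, s = -1 − 1·7 = -8, t = 3 − 1·(-20) = 23  (check: 850·(-8) + 296·23 = 8)
  q = 3: r = 6, s = 7 − 3·(-8) = 31, t = -20 − 3·23 = -89  (check: 850·31 + 296·(-89) = 6)
  q = 1: r = 2, s = -8 − 1·31 = -39, t = 23 − 1·(-89) = 112  (check: 850·(-39) + 296·112 = 2)
The row with r = 2 (the gcd) gives the Bezout coefficients s = -39, t = 112.
Result: 850 · (-39) + 296 · (112) = 2.

gcd(850, 296) = 2; s = -39, t = 112 (check: 850·(-39) + 296·112 = 2).


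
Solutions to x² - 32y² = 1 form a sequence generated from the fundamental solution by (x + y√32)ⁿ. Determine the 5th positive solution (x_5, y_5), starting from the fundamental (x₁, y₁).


Step 1: Find the fundamental solution (x₁, y₁) of x² - 32y² = 1.
  Expand √32 as a continued fraction. a₀ = ⌊√32⌋ = 5; iterate m_{k+1} = d_k·a_k − m_k, d_{k+1} = (32 − m_{k+1}²)/d_k, a_{k+1} = ⌊(a₀ + m_{k+1})/d_{k+1}⌋ (starting m₀ = 0, d₀ = 1), with convergents p_k = a_k·p_{k-1} + p_{k-2}, q_k = a_k·q_{k-1} + q_{k-2} (p₋₁ = 1, q₋₁ = 0):
  k = 0: a₀ = 5; p₀/q₀ = 5/1; p₀² − 32·q₀² = 25 − 32 = -7.
  k = 1: m = 5, d = 7, a = ⌊(5 + 5)/7⌋ = 1; p/q = (1·5 + 1)/(1·1 + 0) = 6/1; p² − 32·q² = 36 − 32 = 4.
  k = 2: m = 2, d = 4, a = ⌊(5 + 2)/4⌋ = 1; p/q = (1·6 + 5)/(1·1 + 1) = 11/2; p² − 32·q² = 121 − 128 = -7.
  k = 3: m = 2, d = 7, a = ⌊(5 + 2)/7⌋ = 1; p/q = (1·11 + 6)/(1·2 + 1) = 17/3; p² − 32·q² = 289 − 288 = 1.
  The first convergent with p² − 32·q² = 1 gives the fundamental solution (x₁, y₁) = (17, 3).
Step 2: Apply the recurrence (x_{n+1}, y_{n+1}) = (x₁x_n + 32y₁y_n, x₁y_n + y₁x_n) repeatedly.
  From (x_1, y_1) = (17, 3): x_2 = 17·17 + 32·3·3 = 577; y_2 = 17·3 + 3·17 = 102.
  From (x_2, y_2) = (577, 102): x_3 = 17·577 + 32·3·102 = 19601; y_3 = 17·102 + 3·577 = 3465.
  From (x_3, y_3) = (19601, 3465): x_4 = 17·19601 + 32·3·3465 = 665857; y_4 = 17·3465 + 3·19601 = 117708.
  From (x_4, y_4) = (665857, 117708): x_5 = 17·665857 + 32·3·117708 = 22619537; y_5 = 17·117708 + 3·665857 = 3998607.
Step 3: Verify x_5² - 32·y_5² = 511643454094369 - 511643454094368 = 1 (should be 1). ✓

(x_1, y_1) = (17, 3); (x_5, y_5) = (22619537, 3998607).


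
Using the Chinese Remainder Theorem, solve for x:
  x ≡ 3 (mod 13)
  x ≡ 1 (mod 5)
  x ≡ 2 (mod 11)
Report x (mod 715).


Moduli 13, 5, 11 are pairwise coprime; by CRT there is a unique solution modulo M = 13 · 5 · 11 = 715.
Solve pairwise, accumulating the modulus:
  Start with x ≡ 3 (mod 13).
  Combine with x ≡ 1 (mod 5): since gcd(13, 5) = 1, we get a unique residue mod 65.
    Write x = 3 + 13·t and substitute into x ≡ 1 (mod 5): 13·t ≡ 1 − 3 = -2 (mod 5).
    Reduce coefficients mod 5: 3·t ≡ 3 (mod 5).
    The inverse of 3 mod 5 is 2 (since 3·2 = 6 = 1·5 + 1), so t ≡ 2·3 = 6 ≡ 1 (mod 5).
    Then x = 3 + 13·1 = 16, valid modulo lcm(13, 5) = 65: x ≡ 16 (mod 65).
  Combine with x ≡ 2 (mod 11): since gcd(65, 11) = 1, we get a unique residue mod 715.
    Write x = 16 + 65·t and substitute into x ≡ 2 (mod 11): 65·t ≡ 2 − 16 = -14 (mod 11).
    Reduce coefficients mod 11: 10·t ≡ 8 (mod 11).
    The inverse of 10 mod 11 is 10 (since 10·10 = 100 = 9·11 + 1), so t ≡ 10·8 = 80 ≡ 3 (mod 11).
    Then x = 16 + 65·3 = 211, valid modulo lcm(65, 11) = 715: x ≡ 211 (mod 715).
Verify: 211 mod 13 = 3 ✓, 211 mod 5 = 1 ✓, 211 mod 11 = 2 ✓.

x ≡ 211 (mod 715).


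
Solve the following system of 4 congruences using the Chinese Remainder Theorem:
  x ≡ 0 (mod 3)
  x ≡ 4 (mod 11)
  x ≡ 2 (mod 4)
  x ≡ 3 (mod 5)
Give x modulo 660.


Product of moduli M = 3 · 11 · 4 · 5 = 660.
Merge one congruence at a time:
  Start: x ≡ 0 (mod 3).
  Combine with x ≡ 4 (mod 11); new modulus lcm = 33.
    Write x = 0 + 3·t and substitute into x ≡ 4 (mod 11): 3·t ≡ 4 − 0 = 4 (mod 11).
    The inverse of 3 mod 11 is 4 (since 3·4 = 12 = 1·11 + 1), so t ≡ 4·4 = 16 ≡ 5 (mod 11).
    Then x = 0 + 3·5 = 15, valid modulo lcm(3, 11) = 33: x ≡ 15 (mod 33).
  Combine with x ≡ 2 (mod 4); new modulus lcm = 132.
    Write x = 15 + 33·t and substitute into x ≡ 2 (mod 4): 33·t ≡ 2 − 15 = -13 (mod 4).
    Reduce coefficients mod 4: 1·t ≡ 3 (mod 4).
    So t ≡ 3 (mod 4).
    Then x = 15 + 33·3 = 114, valid modulo lcm(33, 4) = 132: x ≡ 114 (mod 132).
  Combine with x ≡ 3 (mod 5); new modulus lcm = 660.
    Write x = 114 + 132·t and substitute into x ≡ 3 (mod 5): 132·t ≡ 3 − 114 = -111 (mod 5).
    Reduce coefficients mod 5: 2·t ≡ 4 (mod 5).
    The inverse of 2 mod 5 is 3 (since 2·3 = 6 = 1·5 + 1), so t ≡ 3·4 = 12 ≡ 2 (mod 5).
    Then x = 114 + 132·2 = 378, valid modulo lcm(132, 5) = 660: x ≡ 378 (mod 660).
Verify against each original: 378 mod 3 = 0, 378 mod 11 = 4, 378 mod 4 = 2, 378 mod 5 = 3.

x ≡ 378 (mod 660).


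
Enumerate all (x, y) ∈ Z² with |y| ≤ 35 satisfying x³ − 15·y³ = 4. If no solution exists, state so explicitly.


The equation is x³ - 15y³ = 4. For fixed y, x³ = 15·y³ + 4, so a solution requires the RHS to be a perfect cube.
Strategy: iterate y from -35 to 35, compute RHS = 15·y³ + 4, and check whether it is a (positive or negative) perfect cube.
Check small values of y:
  y = 0: RHS = 4 is not a perfect cube.
  y = 1: RHS = 19 is not a perfect cube.
  y = -1: RHS = -11 is not a perfect cube.
  y = 2: RHS = 124 is not a perfect cube.
  y = -2: RHS = -116 is not a perfect cube.
  y = 3: RHS = 409 is not a perfect cube.
  y = -3: RHS = -401 is not a perfect cube.
Continuing the search up to |y| = 35 finds no solutions either.
No (x, y) in the scanned range satisfies the equation.

No integer solutions with |y| ≤ 35.


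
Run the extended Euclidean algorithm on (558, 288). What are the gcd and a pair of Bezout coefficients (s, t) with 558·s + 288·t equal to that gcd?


Euclidean algorithm on (558, 288) — divide until remainder is 0:
  558 = 1 · 288 + 270
  288 = 1 · 270 + 18
  270 = 15 · 18 + 0
gcd(558, 288) = 18.
Track Bezout coefficients alongside the remainders: start with r₀ = 558 = a·1 + b·0 (s = 1, t = 0) and r₁ = 288 = a·0 + b·1 (s = 0, t = 1); each new remainder r_{k+1} = r_{k-1} − q_k·r_k inherits s_{k+1} = s_{k-1} − q_k·s_k, t_{k+1} = t_{k-1} − q_k·t_k, so r_k = a·s_k + b·t_k at every step:
  q = 1: r = 270, s = 1 − 1·0 = 1, t = 0 − 1·1 = -1  (check: 558·1 + 288·(-1) = 270)
  q = 1: r = 18, s = 0 − 1·1 = -1, t = 1 − 1·(-1) = 2  (check: 558·(-1) + 288·2 = 18)
The row with r = 18 (the gcd) gives the Bezout coefficients s = -1, t = 2.
Result: 558 · (-1) + 288 · (2) = 18.

gcd(558, 288) = 18; s = -1, t = 2 (check: 558·(-1) + 288·2 = 18).


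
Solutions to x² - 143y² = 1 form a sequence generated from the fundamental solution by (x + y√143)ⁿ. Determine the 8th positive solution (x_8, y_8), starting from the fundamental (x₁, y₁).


Step 1: Find the fundamental solution (x₁, y₁) of x² - 143y² = 1.
  Expand √143 as a continued fraction. a₀ = ⌊√143⌋ = 11; iterate m_{k+1} = d_k·a_k − m_k, d_{k+1} = (143 − m_{k+1}²)/d_k, a_{k+1} = ⌊(a₀ + m_{k+1})/d_{k+1}⌋ (starting m₀ = 0, d₀ = 1), with convergents p_k = a_k·p_{k-1} + p_{k-2}, q_k = a_k·q_{k-1} + q_{k-2} (p₋₁ = 1, q₋₁ = 0):
  k = 0: a₀ = 11; p₀/q₀ = 11/1; p₀² − 143·q₀² = 121 − 143 = -22.
  k = 1: m = 11, d = 22, a = ⌊(11 + 11)/22⌋ = 1; p/q = (1·11 + 1)/(1·1 + 0) = 12/1; p² − 143·q² = 144 − 143 = 1.
  The first convergent with p² − 143·q² = 1 gives the fundamental solution (x₁, y₁) = (12, 1).
Step 2: Apply the recurrence (x_{n+1}, y_{n+1}) = (x₁x_n + 143y₁y_n, x₁y_n + y₁x_n) repeatedly.
  From (x_1, y_1) = (12, 1): x_2 = 12·12 + 143·1·1 = 287; y_2 = 12·1 + 1·12 = 24.
  From (x_2, y_2) = (287, 24): x_3 = 12·287 + 143·1·24 = 6876; y_3 = 12·24 + 1·287 = 575.
  From (x_3, y_3) = (6876, 575): x_4 = 12·6876 + 143·1·575 = 164737; y_4 = 12·575 + 1·6876 = 13776.
  From (x_4, y_4) = (164737, 13776): x_5 = 12·164737 + 143·1·13776 = 3946812; y_5 = 12·13776 + 1·164737 = 330049.
  From (x_5, y_5) = (3946812, 330049): x_6 = 12·3946812 + 143·1·330049 = 94558751; y_6 = 12·330049 + 1·3946812 = 7907400.
  From (x_6, y_6) = (94558751, 7907400): x_7 = 12·94558751 + 143·1·7907400 = 2265463212; y_7 = 12·7907400 + 1·94558751 = 189447551.
  From (x_7, y_7) = (2265463212, 189447551): x_8 = 12·2265463212 + 143·1·189447551 = 54276558337; y_8 = 12·189447551 + 1·2265463212 = 4538833824.
Step 3: Verify x_8² - 143·y_8² = 2945944784909764205569 - 2945944784909764205568 = 1 (should be 1). ✓

(x_1, y_1) = (12, 1); (x_8, y_8) = (54276558337, 4538833824).


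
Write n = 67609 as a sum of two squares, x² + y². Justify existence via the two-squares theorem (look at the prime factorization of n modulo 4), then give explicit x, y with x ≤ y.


Step 1: Factor n = 67609 = 17 · 41 · 97.
Step 2: Check the mod-4 condition on each prime factor: 17 ≡ 1 (mod 4), exponent 1; 41 ≡ 1 (mod 4), exponent 1; 97 ≡ 1 (mod 4), exponent 1.
All primes ≡ 3 (mod 4) appear to even exponent (or don't appear), so by the two-squares theorem n IS expressible as a sum of two squares.
Step 3: Build a representation. Here n = 17 · 41 · 97 is a product of primes ≡ 1 (mod 4). Each prime p ≡ 1 (mod 4) is itself a sum of two squares; find a² by testing p − a² for a perfect square:
  17: 17 − 1² = 16 = 4² ⇒ 17 = 1² + 4².
  41: 41 − 1² = 40, 41 − 2² = 37, 41 − 3² = 32, 41 − 4² = 25 = 5² ⇒ 41 = 4² + 5².
  97: 97 − 1² = 96, 97 − 2² = 93, 97 − 3² = 88, 97 − 4² = 81 = 9² ⇒ 97 = 4² + 9².
  Combine using the Brahmagupta–Fibonacci identity (a² + b²)(c² + d²) = (ac − bd)² + (ad + bc)² = (ac + bd)² + (ad − bc)²:
  17 · 41 = 697: from (1² + 4²)(4² + 5²), take (1·4 − 4·5, 1·5 + 4·4) = (4 − 20, 5 + 16) = (-16, 21); dropping signs (only squares matter) gives (16, 21); check 16² + 21² = 256 + 441 = 697 ✓.
  697 · 97 = 67609: from (16² + 21²)(4² + 9²), take (16·4 − 21·9, 16·9 + 21·4) = (64 − 189, 144 + 84) = (-125, 228); dropping signs (only squares matter) gives (125, 228); check 125² + 228² = 15625 + 51984 = 67609 ✓.
Step 4: Order so x ≤ y and verify: 125² + 228² = 15625 + 51984 = 67609 = n. ✓

n = 67609 = 125² + 228² (one valid representation with x ≤ y).


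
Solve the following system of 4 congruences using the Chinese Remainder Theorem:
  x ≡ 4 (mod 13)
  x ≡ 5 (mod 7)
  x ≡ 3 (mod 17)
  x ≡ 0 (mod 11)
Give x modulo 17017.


Product of moduli M = 13 · 7 · 17 · 11 = 17017.
Merge one congruence at a time:
  Start: x ≡ 4 (mod 13).
  Combine with x ≡ 5 (mod 7); new modulus lcm = 91.
    Write x = 4 + 13·t and substitute into x ≡ 5 (mod 7): 13·t ≡ 5 − 4 = 1 (mod 7).
    Reduce coefficients mod 7: 6·t ≡ 1 (mod 7).
    The inverse of 6 mod 7 is 6 (since 6·6 = 36 = 5·7 + 1), so t ≡ 6·1 = 6 ≡ 6 (mod 7).
    Then x = 4 + 13·6 = 82, valid modulo lcm(13, 7) = 91: x ≡ 82 (mod 91).
  Combine with x ≡ 3 (mod 17); new modulus lcm = 1547.
    Write x = 82 + 91·t and substitute into x ≡ 3 (mod 17): 91·t ≡ 3 − 82 = -79 (mod 17).
    Reduce coefficients mod 17: 6·t ≡ 6 (mod 17).
    The inverse of 6 mod 17 is 3 (since 6·3 = 18 = 1·17 + 1), so t ≡ 3·6 = 18 ≡ 1 (mod 17).
    Then x = 82 + 91·1 = 173, valid modulo lcm(91, 17) = 1547: x ≡ 173 (mod 1547).
  Combine with x ≡ 0 (mod 11); new modulus lcm = 17017.
    Write x = 173 + 1547·t and substitute into x ≡ 0 (mod 11): 1547·t ≡ 0 − 173 = -173 (mod 11).
    Reduce coefficients mod 11: 7·t ≡ 3 (mod 11).
    The inverse of 7 mod 11 is 8 (since 7·8 = 56 = 5·11 + 1), so t ≡ 8·3 = 24 ≡ 2 (mod 11).
    Then x = 173 + 1547·2 = 3267, valid modulo lcm(1547, 11) = 17017: x ≡ 3267 (mod 17017).
Verify against each original: 3267 mod 13 = 4, 3267 mod 7 = 5, 3267 mod 17 = 3, 3267 mod 11 = 0.

x ≡ 3267 (mod 17017).


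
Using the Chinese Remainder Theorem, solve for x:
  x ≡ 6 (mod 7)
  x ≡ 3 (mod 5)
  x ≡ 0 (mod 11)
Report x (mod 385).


Moduli 7, 5, 11 are pairwise coprime; by CRT there is a unique solution modulo M = 7 · 5 · 11 = 385.
Solve pairwise, accumulating the modulus:
  Start with x ≡ 6 (mod 7).
  Combine with x ≡ 3 (mod 5): since gcd(7, 5) = 1, we get a unique residue mod 35.
    Write x = 6 + 7·t and substitute into x ≡ 3 (mod 5): 7·t ≡ 3 − 6 = -3 (mod 5).
    Reduce coefficients mod 5: 2·t ≡ 2 (mod 5).
    The inverse of 2 mod 5 is 3 (since 2·3 = 6 = 1·5 + 1), so t ≡ 3·2 = 6 ≡ 1 (mod 5).
    Then x = 6 + 7·1 = 13, valid modulo lcm(7, 5) = 35: x ≡ 13 (mod 35).
  Combine with x ≡ 0 (mod 11): since gcd(35, 11) = 1, we get a unique residue mod 385.
    Write x = 13 + 35·t and substitute into x ≡ 0 (mod 11): 35·t ≡ 0 − 13 = -13 (mod 11).
    Reduce coefficients mod 11: 2·t ≡ 9 (mod 11).
    The inverse of 2 mod 11 is 6 (since 2·6 = 12 = 1·11 + 1), so t ≡ 6·9 = 54 ≡ 10 (mod 11).
    Then x = 13 + 35·10 = 363, valid modulo lcm(35, 11) = 385: x ≡ 363 (mod 385).
Verify: 363 mod 7 = 6 ✓, 363 mod 5 = 3 ✓, 363 mod 11 = 0 ✓.

x ≡ 363 (mod 385).


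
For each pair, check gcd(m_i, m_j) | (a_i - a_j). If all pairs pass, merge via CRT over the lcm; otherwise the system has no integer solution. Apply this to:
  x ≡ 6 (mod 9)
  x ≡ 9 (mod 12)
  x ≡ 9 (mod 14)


Moduli 9, 12, 14 are not pairwise coprime, so CRT works modulo lcm(m_i) when all pairwise compatibility conditions hold.
Pairwise compatibility: gcd(m_i, m_j) must divide a_i - a_j for every pair.
Merge one congruence at a time:
  Start: x ≡ 6 (mod 9).
  Combine with x ≡ 9 (mod 12): gcd(9, 12) = 3; 9 - 6 = 3, which IS divisible by 3, so compatible.
    Write x = 6 + 9·t and substitute into x ≡ 9 (mod 12): 9·t ≡ 9 − 6 = 3 (mod 12).
    Divide the congruence (and modulus) by g = 3: 3·t ≡ 1 (mod 4).
    The inverse of 3 mod 4 is 3 (since 3·3 = 9 = 2·4 + 1), so t ≡ 3·1 = 3 ≡ 3 (mod 4).
    Then x = 6 + 9·3 = 33, valid modulo lcm(9, 12) = 36: x ≡ 33 (mod 36).
  Combine with x ≡ 9 (mod 14): gcd(36, 14) = 2; 9 - 33 = -24, which IS divisible by 2, so compatible.
    Write x = 33 + 36·t and substitute into x ≡ 9 (mod 14): 36·t ≡ 9 − 33 = -24 (mod 14).
    Divide the congruence (and modulus) by g = 2: 18·t ≡ -12 (mod 7).
    Reduce coefficients mod 7: 4·t ≡ 2 (mod 7).
    The inverse of 4 mod 7 is 2 (since 4·2 = 8 = 1·7 + 1), so t ≡ 2·2 = 4 ≡ 4 (mod 7).
    Then x = 33 + 36·4 = 177, valid modulo lcm(36, 14) = 252: x ≡ 177 (mod 252).
Verify: 177 mod 9 = 6, 177 mod 12 = 9, 177 mod 14 = 9.

x ≡ 177 (mod 252).


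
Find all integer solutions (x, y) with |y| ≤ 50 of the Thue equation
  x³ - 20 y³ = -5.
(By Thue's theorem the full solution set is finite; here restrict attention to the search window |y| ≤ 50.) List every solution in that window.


The equation is x³ - 20y³ = -5. For fixed y, x³ = 20·y³ − 5, so a solution requires the RHS to be a perfect cube.
Strategy: iterate y from -50 to 50, compute RHS = 20·y³ − 5, and check whether it is a (positive or negative) perfect cube.
Check small values of y:
  y = 0: RHS = -5 is not a perfect cube.
  y = 1: RHS = 15 is not a perfect cube.
  y = -1: RHS = -25 is not a perfect cube.
  y = 2: RHS = 155 is not a perfect cube.
  y = -2: RHS = -165 is not a perfect cube.
  y = 3: RHS = 535 is not a perfect cube.
  y = -3: RHS = -545 is not a perfect cube.
Continuing the search up to |y| = 50 finds no solutions either.
No (x, y) in the scanned range satisfies the equation.

No integer solutions with |y| ≤ 50.


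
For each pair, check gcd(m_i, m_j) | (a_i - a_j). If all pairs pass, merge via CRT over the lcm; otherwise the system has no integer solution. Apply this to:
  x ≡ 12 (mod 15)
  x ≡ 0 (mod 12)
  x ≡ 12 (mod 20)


Moduli 15, 12, 20 are not pairwise coprime, so CRT works modulo lcm(m_i) when all pairwise compatibility conditions hold.
Pairwise compatibility: gcd(m_i, m_j) must divide a_i - a_j for every pair.
Merge one congruence at a time:
  Start: x ≡ 12 (mod 15).
  Combine with x ≡ 0 (mod 12): gcd(15, 12) = 3; 0 - 12 = -12, which IS divisible by 3, so compatible.
    Write x = 12 + 15·t and substitute into x ≡ 0 (mod 12): 15·t ≡ 0 − 12 = -12 (mod 12).
    Divide the congruence (and modulus) by g = 3: 5·t ≡ -4 (mod 4).
    Reduce coefficients mod 4: 1·t ≡ 0 (mod 4).
    So t ≡ 0 (mod 4).
    Then x = 12 + 15·0 = 12, valid modulo lcm(15, 12) = 60: x ≡ 12 (mod 60).
  Combine with x ≡ 12 (mod 20): gcd(60, 20) = 20; 12 - 12 = 0, which IS divisible by 20, so compatible.
    Write x = 12 + 60·t and substitute into x ≡ 12 (mod 20): 60·t ≡ 12 − 12 = 0 (mod 20).
    Divide the congruence (and modulus) by g = 20: 3·t ≡ 0 (mod 1).
    Modulo 1 every t works; take t = 0.
    Then x = 12 + 60·0 = 12, valid modulo lcm(60, 20) = 60: x ≡ 12 (mod 60).
Verify: 12 mod 15 = 12, 12 mod 12 = 0, 12 mod 20 = 12.

x ≡ 12 (mod 60).


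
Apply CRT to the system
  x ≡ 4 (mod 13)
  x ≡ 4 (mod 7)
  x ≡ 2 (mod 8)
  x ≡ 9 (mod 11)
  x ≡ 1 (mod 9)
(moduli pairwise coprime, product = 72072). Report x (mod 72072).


Product of moduli M = 13 · 7 · 8 · 11 · 9 = 72072.
Merge one congruence at a time:
  Start: x ≡ 4 (mod 13).
  Combine with x ≡ 4 (mod 7); new modulus lcm = 91.
    Write x = 4 + 13·t and substitute into x ≡ 4 (mod 7): 13·t ≡ 4 − 4 = 0 (mod 7).
    Reduce coefficients mod 7: 6·t ≡ 0 (mod 7).
    The inverse of 6 mod 7 is 6 (since 6·6 = 36 = 5·7 + 1), so t ≡ 6·0 = 0 ≡ 0 (mod 7).
    Then x = 4 + 13·0 = 4, valid modulo lcm(13, 7) = 91: x ≡ 4 (mod 91).
  Combine with x ≡ 2 (mod 8); new modulus lcm = 728.
    Write x = 4 + 91·t and substitute into x ≡ 2 (mod 8): 91·t ≡ 2 − 4 = -2 (mod 8).
    Reduce coefficients mod 8: 3·t ≡ 6 (mod 8).
    The inverse of 3 mod 8 is 3 (since 3·3 = 9 = 1·8 + 1), so t ≡ 3·6 = 18 ≡ 2 (mod 8).
    Then x = 4 + 91·2 = 186, valid modulo lcm(91, 8) = 728: x ≡ 186 (mod 728).
  Combine with x ≡ 9 (mod 11); new modulus lcm = 8008.
    Write x = 186 + 728·t and substitute into x ≡ 9 (mod 11): 728·t ≡ 9 − 186 = -177 (mod 11).
    Reduce coefficients mod 11: 2·t ≡ 10 (mod 11).
    The inverse of 2 mod 11 is 6 (since 2·6 = 12 = 1·11 + 1), so t ≡ 6·10 = 60 ≡ 5 (mod 11).
    Then x = 186 + 728·5 = 3826, valid modulo lcm(728, 11) = 8008: x ≡ 3826 (mod 8008).
  Combine with x ≡ 1 (mod 9); new modulus lcm = 72072.
    Write x = 3826 + 8008·t and substitute into x ≡ 1 (mod 9): 8008·t ≡ 1 − 3826 = -3825 (mod 9).
    Reduce coefficients mod 9: 7·t ≡ 0 (mod 9).
    The inverse of 7 mod 9 is 4 (since 7·4 = 28 = 3·9 + 1), so t ≡ 4·0 = 0 ≡ 0 (mod 9).
    Then x = 3826 + 8008·0 = 3826, valid modulo lcm(8008, 9) = 72072: x ≡ 3826 (mod 72072).
Verify against each original: 3826 mod 13 = 4, 3826 mod 7 = 4, 3826 mod 8 = 2, 3826 mod 11 = 9, 3826 mod 9 = 1.

x ≡ 3826 (mod 72072).


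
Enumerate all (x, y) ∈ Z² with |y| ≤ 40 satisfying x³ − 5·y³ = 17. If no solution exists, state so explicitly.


The equation is x³ - 5y³ = 17. For fixed y, x³ = 5·y³ + 17, so a solution requires the RHS to be a perfect cube.
Strategy: iterate y from -40 to 40, compute RHS = 5·y³ + 17, and check whether it is a (positive or negative) perfect cube.
Check small values of y:
  y = 0: RHS = 17 is not a perfect cube.
  y = 1: RHS = 22 is not a perfect cube.
  y = -1: RHS = 12 is not a perfect cube.
  y = 2: RHS = 57 is not a perfect cube.
  y = -2: RHS = -23 is not a perfect cube.
  y = 3: RHS = 152 is not a perfect cube.
  y = -3: RHS = -118 is not a perfect cube.
Continuing the search up to |y| = 40 finds no solutions either.
No (x, y) in the scanned range satisfies the equation.

No integer solutions with |y| ≤ 40.


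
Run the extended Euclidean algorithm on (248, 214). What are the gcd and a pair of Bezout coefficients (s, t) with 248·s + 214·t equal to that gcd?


Euclidean algorithm on (248, 214) — divide until remainder is 0:
  248 = 1 · 214 + 34
  214 = 6 · 34 + 10
  34 = 3 · 10 + 4
  10 = 2 · 4 + 2
  4 = 2 · 2 + 0
gcd(248, 214) = 2.
Track Bezout coefficients alongside the remainders: start with r₀ = 248 = a·1 + b·0 (s = 1, t = 0) and r₁ = 214 = a·0 + b·1 (s = 0, t = 1); each new remainder r_{k+1} = r_{k-1} − q_k·r_k inherits s_{k+1} = s_{k-1} − q_k·s_k, t_{k+1} = t_{k-1} − q_k·t_k, so r_k = a·s_k + b·t_k at every step:
  q = 1: r = 34, s = 1 − 1·0 = 1, t = 0 − 1·1 = -1  (check: 248·1 + 214·(-1) = 34)
  q = 6: r = 10, s = 0 − 6·1 = -6, t = 1 − 6·(-1) = 7  (check: 248·(-6) + 214·7 = 10)
  q = 3: r = 4, s = 1 − 3·(-6) = 19, t = -1 − 3·7 = -22  (check: 248·19 + 214·(-22) = 4)
  q = 2: r = 2, s = -6 − 2·19 = -44, t = 7 − 2·(-22) = 51  (check: 248·(-44) + 214·51 = 2)
The row with r = 2 (the gcd) gives the Bezout coefficients s = -44, t = 51.
Result: 248 · (-44) + 214 · (51) = 2.

gcd(248, 214) = 2; s = -44, t = 51 (check: 248·(-44) + 214·51 = 2).


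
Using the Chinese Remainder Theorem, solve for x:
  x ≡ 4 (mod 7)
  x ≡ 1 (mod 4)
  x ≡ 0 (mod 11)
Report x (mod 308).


Moduli 7, 4, 11 are pairwise coprime; by CRT there is a unique solution modulo M = 7 · 4 · 11 = 308.
Solve pairwise, accumulating the modulus:
  Start with x ≡ 4 (mod 7).
  Combine with x ≡ 1 (mod 4): since gcd(7, 4) = 1, we get a unique residue mod 28.
    Write x = 4 + 7·t and substitute into x ≡ 1 (mod 4): 7·t ≡ 1 − 4 = -3 (mod 4).
    Reduce coefficients mod 4: 3·t ≡ 1 (mod 4).
    The inverse of 3 mod 4 is 3 (since 3·3 = 9 = 2·4 + 1), so t ≡ 3·1 = 3 ≡ 3 (mod 4).
    Then x = 4 + 7·3 = 25, valid modulo lcm(7, 4) = 28: x ≡ 25 (mod 28).
  Combine with x ≡ 0 (mod 11): since gcd(28, 11) = 1, we get a unique residue mod 308.
    Write x = 25 + 28·t and substitute into x ≡ 0 (mod 11): 28·t ≡ 0 − 25 = -25 (mod 11).
    Reduce coefficients mod 11: 6·t ≡ 8 (mod 11).
    The inverse of 6 mod 11 is 2 (since 6·2 = 12 = 1·11 + 1), so t ≡ 2·8 = 16 ≡ 5 (mod 11).
    Then x = 25 + 28·5 = 165, valid modulo lcm(28, 11) = 308: x ≡ 165 (mod 308).
Verify: 165 mod 7 = 4 ✓, 165 mod 4 = 1 ✓, 165 mod 11 = 0 ✓.

x ≡ 165 (mod 308).


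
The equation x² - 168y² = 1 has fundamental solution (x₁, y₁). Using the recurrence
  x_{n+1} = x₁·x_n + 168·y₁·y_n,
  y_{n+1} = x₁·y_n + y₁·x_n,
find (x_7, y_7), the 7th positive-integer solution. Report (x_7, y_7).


Step 1: Find the fundamental solution (x₁, y₁) of x² - 168y² = 1.
  Expand √168 as a continued fraction. a₀ = ⌊√168⌋ = 12; iterate m_{k+1} = d_k·a_k − m_k, d_{k+1} = (168 − m_{k+1}²)/d_k, a_{k+1} = ⌊(a₀ + m_{k+1})/d_{k+1}⌋ (starting m₀ = 0, d₀ = 1), with convergents p_k = a_k·p_{k-1} + p_{k-2}, q_k = a_k·q_{k-1} + q_{k-2} (p₋₁ = 1, q₋₁ = 0):
  k = 0: a₀ = 12; p₀/q₀ = 12/1; p₀² − 168·q₀² = 144 − 168 = -24.
  k = 1: m = 12, d = 24, a = ⌊(12 + 12)/24⌋ = 1; p/q = (1·12 + 1)/(1·1 + 0) = 13/1; p² − 168·q² = 169 − 168 = 1.
  The first convergent with p² − 168·q² = 1 gives the fundamental solution (x₁, y₁) = (13, 1).
Step 2: Apply the recurrence (x_{n+1}, y_{n+1}) = (x₁x_n + 168y₁y_n, x₁y_n + y₁x_n) repeatedly.
  From (x_1, y_1) = (13, 1): x_2 = 13·13 + 168·1·1 = 337; y_2 = 13·1 + 1·13 = 26.
  From (x_2, y_2) = (337, 26): x_3 = 13·337 + 168·1·26 = 8749; y_3 = 13·26 + 1·337 = 675.
  From (x_3, y_3) = (8749, 675): x_4 = 13·8749 + 168·1·675 = 227137; y_4 = 13·675 + 1·8749 = 17524.
  From (x_4, y_4) = (227137, 17524): x_5 = 13·227137 + 168·1·17524 = 5896813; y_5 = 13·17524 + 1·227137 = 454949.
  From (x_5, y_5) = (5896813, 454949): x_6 = 13·5896813 + 168·1·454949 = 153090001; y_6 = 13·454949 + 1·5896813 = 11811150.
  From (x_6, y_6) = (153090001, 11811150): x_7 = 13·153090001 + 168·1·11811150 = 3974443213; y_7 = 13·11811150 + 1·153090001 = 306634951.
Step 3: Verify x_7² - 168·y_7² = 15796198853361763369 - 15796198853361763368 = 1 (should be 1). ✓

(x_1, y_1) = (13, 1); (x_7, y_7) = (3974443213, 306634951).


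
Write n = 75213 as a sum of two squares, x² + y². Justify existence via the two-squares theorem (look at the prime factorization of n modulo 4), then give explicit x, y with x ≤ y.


Step 1: Factor n = 75213 = 3^2 · 61 · 137.
Step 2: Check the mod-4 condition on each prime factor: 3 ≡ 3 (mod 4), exponent 2 (must be even); 61 ≡ 1 (mod 4), exponent 1; 137 ≡ 1 (mod 4), exponent 1.
All primes ≡ 3 (mod 4) appear to even exponent (or don't appear), so by the two-squares theorem n IS expressible as a sum of two squares.
Step 3: Build a representation. Group n = k² · m with k = 3 and m = 61 · 137 = 8357 (a product of primes ≡ 1 (mod 4)); a representation of m scales to one of n via (k·x)² + (k·y)² = k²(x² + y²). Each prime p ≡ 1 (mod 4) is itself a sum of two squares; find a² by testing p − a² for a perfect square:
  61: 61 − 1² = 60, 61 − 2² = 57, 61 − 3² = 52, 61 − 4² = 45, 61 − 5² = 36 = 6² ⇒ 61 = 5² + 6².
  137: 137 − 1² = 136, 137 − 2² = 133, 137 − 3² = 128, 137 − 4² = 121 = 11² ⇒ 137 = 4² + 11².
  Combine using the Brahmagupta–Fibonacci identity (a² + b²)(c² + d²) = (ac − bd)² + (ad + bc)² = (ac + bd)² + (ad − bc)²:
  61 · 137 = 8357: from (5² + 6²)(4² + 11²), take (5·4 − 6·11, 5·11 + 6·4) = (20 − 66, 55 + 24) = (-46, 79); dropping signs (only squares matter) gives (46, 79); check 46² + 79² = 2116 + 6241 = 8357 ✓.
  Scale by k = 3: (3·46, 3·79) = (138, 237).
Step 4: Order so x ≤ y and verify: 138² + 237² = 19044 + 56169 = 75213 = n. ✓

n = 75213 = 138² + 237² (one valid representation with x ≤ y).


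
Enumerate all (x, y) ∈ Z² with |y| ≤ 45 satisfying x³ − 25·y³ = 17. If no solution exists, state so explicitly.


The equation is x³ - 25y³ = 17. For fixed y, x³ = 25·y³ + 17, so a solution requires the RHS to be a perfect cube.
Strategy: iterate y from -45 to 45, compute RHS = 25·y³ + 17, and check whether it is a (positive or negative) perfect cube.
Check small values of y:
  y = 0: RHS = 17 is not a perfect cube.
  y = 1: RHS = 42 is not a perfect cube.
  y = -1: RHS = -8 = (-2)³ ⇒ x = -2 works.
  y = 2: RHS = 217 is not a perfect cube.
  y = -2: RHS = -183 is not a perfect cube.
  y = 3: RHS = 692 is not a perfect cube.
  y = -3: RHS = -658 is not a perfect cube.
Continuing the search up to |y| = 45 finds no further solutions beyond those listed.
Collected solutions: (-2, -1).

Solutions (with |y| ≤ 45): (-2, -1).


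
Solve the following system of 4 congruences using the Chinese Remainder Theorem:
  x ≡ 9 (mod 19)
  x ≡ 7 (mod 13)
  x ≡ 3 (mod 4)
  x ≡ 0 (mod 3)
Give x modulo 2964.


Product of moduli M = 19 · 13 · 4 · 3 = 2964.
Merge one congruence at a time:
  Start: x ≡ 9 (mod 19).
  Combine with x ≡ 7 (mod 13); new modulus lcm = 247.
    Write x = 9 + 19·t and substitute into x ≡ 7 (mod 13): 19·t ≡ 7 − 9 = -2 (mod 13).
    Reduce coefficients mod 13: 6·t ≡ 11 (mod 13).
    The inverse of 6 mod 13 is 11 (since 6·11 = 66 = 5·13 + 1), so t ≡ 11·11 = 121 ≡ 4 (mod 13).
    Then x = 9 + 19·4 = 85, valid modulo lcm(19, 13) = 247: x ≡ 85 (mod 247).
  Combine with x ≡ 3 (mod 4); new modulus lcm = 988.
    Write x = 85 + 247·t and substitute into x ≡ 3 (mod 4): 247·t ≡ 3 − 85 = -82 (mod 4).
    Reduce coefficients mod 4: 3·t ≡ 2 (mod 4).
    The inverse of 3 mod 4 is 3 (since 3·3 = 9 = 2·4 + 1), so t ≡ 3·2 = 6 ≡ 2 (mod 4).
    Then x = 85 + 247·2 = 579, valid modulo lcm(247, 4) = 988: x ≡ 579 (mod 988).
  Combine with x ≡ 0 (mod 3); new modulus lcm = 2964.
    Write x = 579 + 988·t and substitute into x ≡ 0 (mod 3): 988·t ≡ 0 − 579 = -579 (mod 3).
    Reduce coefficients mod 3: 1·t ≡ 0 (mod 3).
    So t ≡ 0 (mod 3).
    Then x = 579 + 988·0 = 579, valid modulo lcm(988, 3) = 2964: x ≡ 579 (mod 2964).
Verify against each original: 579 mod 19 = 9, 579 mod 13 = 7, 579 mod 4 = 3, 579 mod 3 = 0.

x ≡ 579 (mod 2964).
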